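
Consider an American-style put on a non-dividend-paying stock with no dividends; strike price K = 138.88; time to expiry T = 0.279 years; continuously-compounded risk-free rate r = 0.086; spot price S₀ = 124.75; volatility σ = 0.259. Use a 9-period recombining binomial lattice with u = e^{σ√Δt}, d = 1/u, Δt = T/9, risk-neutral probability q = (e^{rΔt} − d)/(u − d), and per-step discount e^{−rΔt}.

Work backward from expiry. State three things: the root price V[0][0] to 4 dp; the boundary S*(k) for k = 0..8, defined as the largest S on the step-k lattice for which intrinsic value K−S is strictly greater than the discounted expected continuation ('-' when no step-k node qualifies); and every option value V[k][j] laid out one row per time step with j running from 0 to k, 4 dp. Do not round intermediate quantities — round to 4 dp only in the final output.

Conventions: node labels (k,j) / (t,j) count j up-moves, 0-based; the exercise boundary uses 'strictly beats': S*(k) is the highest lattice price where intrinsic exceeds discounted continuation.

Δt=0.03100, u=1.04666, d=0.95542, q=0.51786, disc=e^(-rΔt)=0.99734
k=9 terminal: V=max(K-S,0) → 56.1240 48.2215 39.5643 30.0805 19.6910 8.3095 0.0000 0.0000 0.0000 0.0000
k=8: j=0 S=86.6172 intr=52.2628 cont=51.8930 V=52.2628[EX]; j=1 S=94.8884 intr=43.9916 cont=43.6218 V=43.9916[EX]; j=2 S=103.9495 intr=34.9305 cont=34.5607 V=34.9305[EX]; j=3 S=113.8758 intr=25.0042 cont=24.6344 V=25.0042[EX]; j=4 S=124.7500 intr=14.1300 cont=13.7602 V=14.1300[EX]; j=5 S=136.6626 intr=2.2174 cont=3.9957 V=3.9957[hold]; j=6 S=149.7127 intr=0.0000 cont=0.0000 V=0.0000[hold]; j=7 S=164.0091 intr=0.0000 cont=0.0000 V=0.0000[hold]; j=8 S=179.6706 intr=0.0000 cont=0.0000 V=0.0000[hold]  S*(8)=124.7500
k=7: j=0 S=90.6585 intr=48.2215 cont=47.8517 V=48.2215[EX]; j=1 S=99.3157 intr=39.5643 cont=39.1946 V=39.5643[EX]; j=2 S=108.7995 intr=30.0805 cont=29.7107 V=30.0805[EX]; j=3 S=119.1890 intr=19.6910 cont=19.3213 V=19.6910[EX]; j=4 S=130.5705 intr=8.3095 cont=8.8582 V=8.8582[hold]; j=5 S=143.0389 intr=0.0000 cont=1.9213 V=1.9213[hold]; j=6 S=156.6979 intr=0.0000 cont=0.0000 V=0.0000[hold]; j=7 S=171.6613 intr=0.0000 cont=0.0000 V=0.0000[hold]  S*(7)=119.1890
k=6: j=0 S=94.8884 intr=43.9916 cont=43.6218 V=43.9916[EX]; j=1 S=103.9495 intr=34.9305 cont=34.5607 V=34.9305[EX]; j=2 S=113.8758 intr=25.0042 cont=24.6344 V=25.0042[EX]; j=3 S=124.7500 intr=14.1300 cont=14.0436 V=14.1300[EX]; j=4 S=136.6626 intr=2.2174 cont=5.2518 V=5.2518[hold]; j=5 S=149.7127 intr=0.0000 cont=0.9239 V=0.9239[hold]; j=6 S=164.0091 intr=0.0000 cont=0.0000 V=0.0000[hold]  S*(6)=124.7500
k=5: j=0 S=99.3157 intr=39.5643 cont=39.1946 V=39.5643[EX]; j=1 S=108.7995 intr=30.0805 cont=29.7107 V=30.0805[EX]; j=2 S=119.1890 intr=19.6910 cont=19.3213 V=19.6910[EX]; j=3 S=130.5705 intr=8.3095 cont=9.5070 V=9.5070[hold]; j=4 S=143.0389 intr=0.0000 cont=3.0025 V=3.0025[hold]; j=5 S=156.6979 intr=0.0000 cont=0.4443 V=0.4443[hold]  S*(5)=119.1890
k=4: j=0 S=103.9495 intr=34.9305 cont=34.5607 V=34.9305[EX]; j=1 S=113.8758 intr=25.0042 cont=24.6344 V=25.0042[EX]; j=2 S=124.7500 intr=14.1300 cont=14.3787 V=14.3787[hold]; j=3 S=136.6626 intr=2.2174 cont=6.1222 V=6.1222[hold]; j=4 S=149.7127 intr=0.0000 cont=1.6732 V=1.6732[hold]  S*(4)=113.8758
k=3: j=0 S=108.7995 intr=30.0805 cont=29.7107 V=30.0805[EX]; j=1 S=119.1890 intr=19.6910 cont=19.4497 V=19.6910[EX]; j=2 S=130.5705 intr=8.3095 cont=10.0761 V=10.0761[hold]; j=3 S=143.0389 intr=0.0000 cont=3.8081 V=3.8081[hold]  S*(3)=119.1890
k=2: j=0 S=113.8758 intr=25.0042 cont=24.6344 V=25.0042[EX]; j=1 S=124.7500 intr=14.1300 cont=14.6727 V=14.6727[hold]; j=2 S=136.6626 intr=2.2174 cont=6.8119 V=6.8119[hold]  S*(2)=113.8758
k=1: j=0 S=119.1890 intr=19.6910 cont=19.6016 V=19.6910[EX]; j=1 S=130.5705 intr=8.3095 cont=10.5737 V=10.5737[hold]  S*(1)=119.1890
k=0: j=0 S=124.7500 intr=14.1300 cont=14.9296 V=14.9296[hold]  S*(0)=-

price = 14.9296
boundary = - 119.1890 113.8758 119.1890 113.8758 119.1890 124.7500 119.1890 124.7500
tree:
14.9296
19.6910 10.5737
25.0042 14.6727 6.8119
30.0805 19.6910 10.0761 3.8081
34.9305 25.0042 14.3787 6.1222 1.6732
39.5643 30.0805 19.6910 9.5070 3.0025 0.4443
43.9916 34.9305 25.0042 14.1300 5.2518 0.9239 0.0000
48.2215 39.5643 30.0805 19.6910 8.8582 1.9213 0.0000 0.0000
52.2628 43.9916 34.9305 25.0042 14.1300 3.9957 0.0000 0.0000 0.0000
56.1240 48.2215 39.5643 30.0805 19.6910 8.3095 0.0000 0.0000 0.0000 0.0000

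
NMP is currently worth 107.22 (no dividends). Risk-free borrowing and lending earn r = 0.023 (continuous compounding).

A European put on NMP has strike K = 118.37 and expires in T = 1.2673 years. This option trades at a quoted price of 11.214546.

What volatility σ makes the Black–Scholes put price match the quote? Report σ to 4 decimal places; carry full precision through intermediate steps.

At σ = 0.1331 the Black–Scholes value reproduces the quote:
σ√T = 0.1331·√1.2673 = 0.149837
d₁ = (ln(S/K) + (r+σ²/2)T) / (σ√T) = (ln(107.22/118.37) + (0.023+0.1331²/2)·1.2673) / 0.149837 = (-0.098933 + 0.040373) / 0.149837 = -0.390820
d₂ = d₁ − σ√T = -0.390820 − 0.149837 = -0.540657
e^{−rT} = 0.971273
N(−d₁) = 0.652035,  N(−d₂) = 0.705628
V = K·e^{−rT}·N(−d₂) − S·N(−d₁) = 81.125722 − 69.911176 = 11.214546 (equal to the quote); since ∂V/∂σ > 0 for all σ, the implied volatility is unique

sigma = 0.1331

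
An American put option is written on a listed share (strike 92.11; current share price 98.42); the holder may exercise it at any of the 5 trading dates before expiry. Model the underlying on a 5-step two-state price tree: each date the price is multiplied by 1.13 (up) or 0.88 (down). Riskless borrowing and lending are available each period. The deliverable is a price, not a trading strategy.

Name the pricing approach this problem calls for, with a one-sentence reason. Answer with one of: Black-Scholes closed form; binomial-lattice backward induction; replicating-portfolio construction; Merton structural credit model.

framework: binomial-lattice backward induction

Key observation: the defining feature is the embedded early-exercise option across 5 discrete dates on the spot-98.42 tree; pricing the strike-92.11 put means working backward with an exercise test at every node.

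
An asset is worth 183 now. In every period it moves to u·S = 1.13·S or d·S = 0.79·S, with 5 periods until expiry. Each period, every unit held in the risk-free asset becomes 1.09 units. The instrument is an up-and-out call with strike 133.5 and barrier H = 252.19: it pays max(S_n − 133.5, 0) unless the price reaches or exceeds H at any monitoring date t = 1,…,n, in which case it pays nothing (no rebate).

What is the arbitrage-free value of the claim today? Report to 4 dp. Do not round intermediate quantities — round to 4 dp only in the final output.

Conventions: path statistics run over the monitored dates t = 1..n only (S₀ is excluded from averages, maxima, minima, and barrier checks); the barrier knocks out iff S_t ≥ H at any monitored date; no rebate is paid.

price = 15.9527

Set p* = 0.8824 (from d < R < u); the path-dependent value is the discounted p*-expectation over all price paths.
Enumerate all 2^5 = 32 price paths (U = up ×1.13, D = down ×0.79); each path with k up-moves has probability p*^k·(1−p*)^(5−k).
DDDDD: M=144.5700, payoff=0.0000, prob=0.000023
UDDDD: M=206.7900, payoff=0.0000, prob=0.000169
DUDDD: M=163.3641, payoff=0.0000, prob=0.000169
UUDDD: M=233.6727, payoff=0.0000, prob=0.001268
DDUDD: M=144.5700, payoff=0.0000, prob=0.000169
UDUDD: M=206.7900, payoff=0.0000, prob=0.001268
DUUDD: M=184.6014, payoff=0.0000, prob=0.001268
UUUDD: M=264.0502, payoff=0.0000, prob=0.009508
DDDUD: M=144.5700, payoff=0.0000, prob=0.000169
UDDUD: M=206.7900, payoff=0.0000, prob=0.001268
DUDUD: M=163.3641, payoff=0.0000, prob=0.001268
UUDUD: M=233.6727, payoff=31.2937, prob=0.009508
DDUUD: M=145.8351, payoff=0.0000, prob=0.001268
UDUUD: M=208.5996, payoff=31.2937, prob=0.009508
DUUUD: M=208.5996, payoff=31.2937, prob=0.009508
UUUUD: M=298.3767, payoff=0.0000, prob=0.071310
DDDDU: M=144.5700, payoff=0.0000, prob=0.000169
UDDDU: M=206.7900, payoff=0.0000, prob=0.001268
DUDDU: M=163.3641, payoff=0.0000, prob=0.001268
UUDDU: M=233.6727, payoff=31.2937, prob=0.009508
DDUDU: M=144.5700, payoff=0.0000, prob=0.001268
UDUDU: M=206.7900, payoff=31.2937, prob=0.009508
DUUDU: M=184.6014, payoff=31.2937, prob=0.009508
UUUDU: M=264.0502, payoff=0.0000, prob=0.071310
DDDUU: M=144.5700, payoff=0.0000, prob=0.001268
UDDUU: M=206.7900, payoff=31.2937, prob=0.009508
DUDUU: M=164.7937, payoff=31.2937, prob=0.009508
UUDUU: M=235.7176, payoff=102.2176, prob=0.071310
DDUUU: M=164.7937, payoff=31.2937, prob=0.009508
UDUUU: M=235.7176, payoff=102.2176, prob=0.071310
DUUUU: M=235.7176, payoff=102.2176, prob=0.071310
UUUUU: M=337.1656, payoff=0.0000, prob=0.534825
Price = Σ prob·payoff / R^5 = 24.545268 / 1.538624 = 15.9527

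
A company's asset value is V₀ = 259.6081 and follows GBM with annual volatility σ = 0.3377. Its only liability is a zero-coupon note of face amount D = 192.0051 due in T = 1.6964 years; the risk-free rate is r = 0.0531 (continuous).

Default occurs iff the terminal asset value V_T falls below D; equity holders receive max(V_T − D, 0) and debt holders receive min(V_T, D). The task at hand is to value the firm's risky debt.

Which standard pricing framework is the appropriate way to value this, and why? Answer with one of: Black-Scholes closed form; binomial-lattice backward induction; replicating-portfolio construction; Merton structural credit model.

Key observation: a levered firm with one bullet debt due at 1.6964 years is the canonical structural-credit setup: equity is a call on the firm's assets struck at the face value.

framework: Merton structural credit model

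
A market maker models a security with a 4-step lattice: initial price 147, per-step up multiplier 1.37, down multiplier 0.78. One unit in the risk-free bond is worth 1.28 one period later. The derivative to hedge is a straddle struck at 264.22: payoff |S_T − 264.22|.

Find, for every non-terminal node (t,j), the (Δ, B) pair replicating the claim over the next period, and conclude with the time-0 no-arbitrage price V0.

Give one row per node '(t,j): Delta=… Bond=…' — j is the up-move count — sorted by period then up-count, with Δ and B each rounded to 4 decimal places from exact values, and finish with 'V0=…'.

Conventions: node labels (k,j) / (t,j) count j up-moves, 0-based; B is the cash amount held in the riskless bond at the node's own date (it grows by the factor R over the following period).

Since d<R<u, set p* = (R−d)/(u−d) = 0.8475; price each node as the discounted p*-expectation of its children.
Terminal payoffs: V(4,0)=209.8079, V(4,1)=168.6500, V(4,2)=96.3598, V(4,3)=30.6113, V(4,4)=253.6248
  t=3,j=0: stock 69.7591 → up 95.5700 (V=168.6500), down 54.4121 (V=209.8079). Price 136.6627; hedge Δ=-1.0000, bond B=206.4219.
  t=3,j=1: stock 122.5257 → up 167.8602 (V=96.3598), down 95.5700 (V=168.6500). Price 83.8962; hedge Δ=-1.0000, bond B=206.4219.
  t=3,j=2: stock 215.2054 → up 294.8313 (V=30.6113), down 167.8602 (V=96.3598). Price 31.7506; hedge Δ=-0.5178, bond B=143.1887.
  t=3,j=3: stock 377.9889 → up 517.8448 (V=253.6248), down 294.8313 (V=30.6113). Price 171.5670; hedge Δ=1.0000, bond B=-206.4219.
  t=2,j=0: stock 89.4348 → up 122.5257 (V=83.8962), down 69.7591 (V=136.6627). Price 71.8323; hedge Δ=-1.0000, bond B=161.2671.
  t=2,j=1: stock 157.0842 → up 215.2054 (V=31.7506), down 122.5257 (V=83.8962). Price 31.0195; hedge Δ=-0.5626, bond B=119.4019.
  t=2,j=2: stock 275.9043 → up 377.9889 (V=171.5670), down 215.2054 (V=31.7506). Price 117.3743; hedge Δ=0.8589, bond B=-119.6027.
  t=1,j=0: stock 114.6600 → up 157.0842 (V=31.0195), down 89.4348 (V=71.8323). Price 29.0978; hedge Δ=-0.6033, bond B=98.2720.
  t=1,j=1: stock 201.3900 → up 275.9043 (V=117.3743), down 157.0842 (V=31.0195). Price 81.4074; hedge Δ=0.7268, bond B=-64.9565.
  t=0,j=0: stock 147.0000 → up 201.3900 (V=81.4074), down 114.6600 (V=29.0978). Price 57.3656; hedge Δ=0.6031, bond B=-31.2947.
Sanity check at the root: Δ(0,0)·S0 + B(0,0) reproduces V0 = 57.3656.

(0,0): Delta=0.6031 Bond=-31.2947
(1,0): Delta=-0.6033 Bond=98.2720
(1,1): Delta=0.7268 Bond=-64.9565
(2,0): Delta=-1.0000 Bond=161.2671
(2,1): Delta=-0.5626 Bond=119.4019
(2,2): Delta=0.8589 Bond=-119.6027
(3,0): Delta=-1.0000 Bond=206.4219
(3,1): Delta=-1.0000 Bond=206.4219
(3,2): Delta=-0.5178 Bond=143.1887
(3,3): Delta=1.0000 Bond=-206.4219
V0=57.3656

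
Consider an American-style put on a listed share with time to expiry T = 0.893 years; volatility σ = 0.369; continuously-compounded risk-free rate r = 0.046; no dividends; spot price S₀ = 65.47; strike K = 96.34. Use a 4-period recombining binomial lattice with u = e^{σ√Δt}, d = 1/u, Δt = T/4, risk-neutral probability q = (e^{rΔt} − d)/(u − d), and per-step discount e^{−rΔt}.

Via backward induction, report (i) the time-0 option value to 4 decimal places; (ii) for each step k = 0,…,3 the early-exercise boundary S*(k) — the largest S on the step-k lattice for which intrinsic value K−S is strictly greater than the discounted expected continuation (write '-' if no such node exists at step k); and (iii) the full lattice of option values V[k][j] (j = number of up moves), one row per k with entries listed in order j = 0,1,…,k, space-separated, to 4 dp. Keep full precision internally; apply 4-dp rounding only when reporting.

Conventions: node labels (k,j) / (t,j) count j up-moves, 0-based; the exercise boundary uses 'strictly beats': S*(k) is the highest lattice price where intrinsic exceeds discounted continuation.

params: Δt=0.22325 u=1.19047 d=0.84000 q=0.48598 e^(-rΔt)=0.98978
t_4 payoffs: 63.7439 50.1441 30.8700 3.5543 0.0000
t_3: node(3,0) S=38.8047 payoff=57.5353 vs cont=56.5510 → 57.5353 [stop]  node(3,1) S=54.9950 payoff=41.3450 vs cont=40.3607 → 41.3450 [stop]  node(3,2) S=77.9402 payoff=18.3998 vs cont=17.4155 → 18.3998 [stop]  node(3,3) S=110.4588 payoff=0.0000 vs cont=1.8083 → 1.8083 [wait]  ⇒ S*(3)=77.9402
t_2: node(2,0) S=46.1959 payoff=50.1441 vs cont=49.1598 → 50.1441 [stop]  node(2,1) S=65.4700 payoff=30.8700 vs cont=29.8857 → 30.8700 [stop]  node(2,2) S=92.7857 payoff=3.5543 vs cont=10.2311 → 10.2311 [wait]  ⇒ S*(2)=65.4700
t_1: node(1,0) S=54.9950 payoff=41.3450 vs cont=40.3607 → 41.3450 [stop]  node(1,1) S=77.9402 payoff=18.3998 vs cont=20.6271 → 20.6271 [wait]  ⇒ S*(1)=54.9950
t_0: node(0,0) S=65.4700 payoff=30.8700 vs cont=30.9571 → 30.9571 [wait]  ⇒ S*(0)=-

price = 30.9571
boundary = - 54.9950 65.4700 77.9402
tree:
30.9571
41.3450 20.6271
50.1441 30.8700 10.2311
57.5353 41.3450 18.3998 1.8083
63.7439 50.1441 30.8700 3.5543 0.0000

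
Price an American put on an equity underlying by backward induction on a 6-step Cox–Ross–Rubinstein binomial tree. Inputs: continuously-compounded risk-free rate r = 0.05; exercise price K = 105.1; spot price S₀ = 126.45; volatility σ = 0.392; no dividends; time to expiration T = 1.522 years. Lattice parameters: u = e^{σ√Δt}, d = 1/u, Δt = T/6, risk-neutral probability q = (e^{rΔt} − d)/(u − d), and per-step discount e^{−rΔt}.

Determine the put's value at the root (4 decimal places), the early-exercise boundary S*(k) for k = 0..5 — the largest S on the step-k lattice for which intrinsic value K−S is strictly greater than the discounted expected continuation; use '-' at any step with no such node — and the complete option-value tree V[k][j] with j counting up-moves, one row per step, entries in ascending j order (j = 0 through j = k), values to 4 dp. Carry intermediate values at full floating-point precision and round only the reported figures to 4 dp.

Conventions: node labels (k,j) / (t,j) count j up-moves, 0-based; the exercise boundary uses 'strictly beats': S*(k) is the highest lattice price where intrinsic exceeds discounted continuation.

params: Δt=0.25367 u=1.21827 d=0.82084 q=0.48292 e^(-rΔt)=0.98740
t_6 payoffs: 66.4226 47.6957 19.9016 0.0000 0.0000 0.0000 0.0000
t_5: node(5,0) S=47.1195 payoff=57.9805 vs cont=56.6559 → 57.9805 [stop]  node(5,1) S=69.9339 payoff=35.1661 vs cont=33.8415 → 35.1661 [stop]  node(5,2) S=103.7947 payoff=1.3053 vs cont=10.1611 → 10.1611 [wait]  node(5,3) S=154.0503 payoff=0.0000 vs cont=0.0000 → 0.0000 [wait]  node(5,4) S=228.6388 payoff=0.0000 vs cont=0.0000 → 0.0000 [wait]  node(5,5) S=339.3417 payoff=0.0000 vs cont=0.0000 → 0.0000 [wait]  ⇒ S*(5)=69.9339
t_4: node(4,0) S=57.4043 payoff=47.6957 vs cont=46.3711 → 47.6957 [stop]  node(4,1) S=85.1984 payoff=19.9016 vs cont=22.7997 → 22.7997 [wait]  node(4,2) S=126.4500 payoff=0.0000 vs cont=5.1879 → 5.1879 [wait]  node(4,3) S=187.6749 payoff=0.0000 vs cont=0.0000 → 0.0000 [wait]  node(4,4) S=278.5438 payoff=0.0000 vs cont=0.0000 → 0.0000 [wait]  ⇒ S*(4)=57.4043
t_3: node(3,0) S=69.9339 payoff=35.1661 vs cont=35.2234 → 35.2234 [wait]  node(3,1) S=103.7947 payoff=1.3053 vs cont=14.1145 → 14.1145 [wait]  node(3,2) S=154.0503 payoff=0.0000 vs cont=2.6488 → 2.6488 [wait]  node(3,3) S=228.6388 payoff=0.0000 vs cont=0.0000 → 0.0000 [wait]  ⇒ S*(3)=-
t_2: node(2,0) S=85.1984 payoff=19.9016 vs cont=24.7141 → 24.7141 [wait]  node(2,1) S=126.4500 payoff=0.0000 vs cont=8.4694 → 8.4694 [wait]  node(2,2) S=187.6749 payoff=0.0000 vs cont=1.3524 → 1.3524 [wait]  ⇒ S*(2)=-
t_1: node(1,0) S=103.7947 payoff=1.3053 vs cont=16.6566 → 16.6566 [wait]  node(1,1) S=154.0503 payoff=0.0000 vs cont=4.9690 → 4.9690 [wait]  ⇒ S*(1)=-
t_0: node(0,0) S=126.4500 payoff=0.0000 vs cont=10.8737 → 10.8737 [wait]  ⇒ S*(0)=-

price = 10.8737
boundary = - - - - 57.4043 69.9339
tree:
10.8737
16.6566 4.9690
24.7141 8.4694 1.3524
35.2234 14.1145 2.6488 0.0000
47.6957 22.7997 5.1879 0.0000 0.0000
57.9805 35.1661 10.1611 0.0000 0.0000 0.0000
66.4226 47.6957 19.9016 0.0000 0.0000 0.0000 0.0000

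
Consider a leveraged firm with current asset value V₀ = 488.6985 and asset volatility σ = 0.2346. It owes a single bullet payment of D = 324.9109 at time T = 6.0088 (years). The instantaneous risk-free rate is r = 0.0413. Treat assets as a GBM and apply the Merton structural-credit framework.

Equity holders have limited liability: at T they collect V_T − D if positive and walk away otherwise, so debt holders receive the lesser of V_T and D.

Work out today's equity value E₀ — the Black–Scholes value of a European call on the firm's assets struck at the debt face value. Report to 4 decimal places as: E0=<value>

E0=247.6383

Apply the equity-as-call identities (strike 324.9109, horizon 6.0088 years):
d₁ = [ln(V₀/D) + (r + σ²/2)T] / (σ√T)
   = [ln(488.6985/324.9109) + (0.0413 + 0.5·0.2346²)·6.0088] / (0.2346·√6.0088)
   = [0.408195 + 0.413517] / 0.575072 = 1.428886
d₂ = d₁ − σ√T = 1.428886 − 0.575072 = 0.853815
N(d₁) = 0.923482,  N(d₂) = 0.803396,  e^(−rT) = 0.780232
E₀ = V₀·N(d₁) − D·e^(−rT)·N(d₂)
   = 488.6985·0.923482 − 324.9109·0.780232·0.803396 = 247.638280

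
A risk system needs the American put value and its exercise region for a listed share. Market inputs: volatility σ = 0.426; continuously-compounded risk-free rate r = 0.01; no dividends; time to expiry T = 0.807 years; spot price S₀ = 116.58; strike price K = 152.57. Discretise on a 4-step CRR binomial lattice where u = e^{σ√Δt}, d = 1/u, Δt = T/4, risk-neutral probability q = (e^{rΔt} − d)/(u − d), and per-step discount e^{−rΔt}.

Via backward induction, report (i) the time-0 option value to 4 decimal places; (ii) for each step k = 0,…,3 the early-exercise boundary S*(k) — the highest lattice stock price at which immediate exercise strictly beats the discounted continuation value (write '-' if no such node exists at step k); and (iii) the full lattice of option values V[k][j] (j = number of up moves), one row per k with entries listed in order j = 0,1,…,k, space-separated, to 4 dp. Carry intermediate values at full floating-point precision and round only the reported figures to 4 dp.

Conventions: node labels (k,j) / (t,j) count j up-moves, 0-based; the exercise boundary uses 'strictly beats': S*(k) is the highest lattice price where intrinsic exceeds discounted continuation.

params: Δt=0.20175 u=1.21088 d=0.82585 q=0.45755 e^(-rΔt)=0.99798
t_4 payoffs: 98.3419 73.0596 35.9900 0.0000 0.0000
t_3: node(3,0) S=65.6635 payoff=86.9065 vs cont=86.5990 → 86.9065 [stop]  node(3,1) S=96.2773 payoff=56.2927 vs cont=55.9852 → 56.2927 [stop]  node(3,2) S=141.1640 payoff=11.4060 vs cont=19.4833 → 19.4833 [wait]  node(3,3) S=206.9778 payoff=0.0000 vs cont=0.0000 → 0.0000 [wait]  ⇒ S*(3)=96.2773
t_2: node(2,0) S=79.5104 payoff=73.0596 vs cont=72.7521 → 73.0596 [stop]  node(2,1) S=116.5800 payoff=35.9900 vs cont=39.3708 → 39.3708 [wait]  node(2,2) S=170.9322 payoff=0.0000 vs cont=10.5473 → 10.5473 [wait]  ⇒ S*(2)=79.5104
t_1: node(1,0) S=96.2773 payoff=56.2927 vs cont=57.5290 → 57.5290 [wait]  node(1,1) S=141.1640 payoff=11.4060 vs cont=26.1297 → 26.1297 [wait]  ⇒ S*(1)=-
t_0: node(0,0) S=116.5800 payoff=35.9900 vs cont=43.0751 → 43.0751 [wait]  ⇒ S*(0)=-

price = 43.0751
boundary = - - 79.5104 96.2773
tree:
43.0751
57.5290 26.1297
73.0596 39.3708 10.5473
86.9065 56.2927 19.4833 0.0000
98.3419 73.0596 35.9900 0.0000 0.0000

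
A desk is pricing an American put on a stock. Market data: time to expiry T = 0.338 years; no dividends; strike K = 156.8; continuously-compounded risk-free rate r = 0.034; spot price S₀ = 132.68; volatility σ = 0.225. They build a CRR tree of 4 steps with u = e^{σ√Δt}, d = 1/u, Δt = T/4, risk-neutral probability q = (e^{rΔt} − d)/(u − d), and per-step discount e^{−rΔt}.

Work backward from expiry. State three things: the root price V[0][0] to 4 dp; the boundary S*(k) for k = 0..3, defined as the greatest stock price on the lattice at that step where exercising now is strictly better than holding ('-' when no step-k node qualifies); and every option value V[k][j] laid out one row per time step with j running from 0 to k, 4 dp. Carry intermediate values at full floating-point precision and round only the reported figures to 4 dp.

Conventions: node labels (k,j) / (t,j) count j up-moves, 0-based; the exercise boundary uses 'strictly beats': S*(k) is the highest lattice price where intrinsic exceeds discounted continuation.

price = 24.2765
boundary = - 124.2798 132.6800 141.6480
tree:
24.2765
32.5202 16.3547
40.3886 24.1200 8.8554
47.7589 32.5202 15.1520 2.7496
54.6625 40.3886 24.1200 5.5778 0.0000

Δt=0.08450  u=1.06759  d=0.93669  q=0.50563  discount=0.99713
step 4 (expiry): payoffs max(K−S,0) = 54.6625 40.3886 24.1200 5.5778 0.0000
step 3: (k=3,j=0): S=109.0411, K−S=47.7589, hold=47.3090 ⇒ V=47.7589 exercise | (k=3,j=1): S=124.2798, K−S=32.5202, hold=32.0704 ⇒ V=32.5202 exercise | (k=3,j=2): S=141.6480, K−S=15.1520, hold=14.7021 ⇒ V=15.1520 exercise | (k=3,j=3): S=161.4435, K−S=0.0000, hold=2.7496 ⇒ V=2.7496 continue  boundary S*=141.6480
step 2: (k=2,j=0): S=116.4114, K−S=40.3886, hold=39.9388 ⇒ V=40.3886 exercise | (k=2,j=1): S=132.6800, K−S=24.1200, hold=23.6702 ⇒ V=24.1200 exercise | (k=2,j=2): S=151.2222, K−S=5.5778, hold=8.8554 ⇒ V=8.8554 continue  boundary S*=132.6800
step 1: (k=1,j=0): S=124.2798, K−S=32.5202, hold=32.0704 ⇒ V=32.5202 exercise | (k=1,j=1): S=141.6480, K−S=15.1520, hold=16.3547 ⇒ V=16.3547 continue  boundary S*=124.2798
step 0: (k=0,j=0): S=132.6800, K−S=24.1200, hold=24.2765 ⇒ V=24.2765 continue  boundary S*=-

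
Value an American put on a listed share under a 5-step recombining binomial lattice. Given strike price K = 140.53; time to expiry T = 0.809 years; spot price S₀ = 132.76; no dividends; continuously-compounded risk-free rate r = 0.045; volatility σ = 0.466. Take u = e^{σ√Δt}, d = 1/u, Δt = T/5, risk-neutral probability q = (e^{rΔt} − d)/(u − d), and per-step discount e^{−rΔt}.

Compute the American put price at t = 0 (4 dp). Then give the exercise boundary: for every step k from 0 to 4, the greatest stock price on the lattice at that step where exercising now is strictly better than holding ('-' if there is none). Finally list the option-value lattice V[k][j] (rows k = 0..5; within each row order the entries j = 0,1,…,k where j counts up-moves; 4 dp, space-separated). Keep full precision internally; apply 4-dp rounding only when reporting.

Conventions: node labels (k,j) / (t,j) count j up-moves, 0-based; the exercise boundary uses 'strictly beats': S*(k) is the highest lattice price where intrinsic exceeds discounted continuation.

params: Δt=0.16180 u=1.20616 d=0.82907 q=0.47265 e^(-rΔt)=0.99275
t_5 payoffs: 88.5263 64.8733 30.4621 0.0000 0.0000 0.0000
t_4: node(4,0) S=62.7250 payoff=77.8050 vs cont=76.7855 → 77.8050 [stop]  node(4,1) S=91.2545 payoff=49.2755 vs cont=48.2561 → 49.2755 [stop]  node(4,2) S=132.7600 payoff=7.7700 vs cont=15.9475 → 15.9475 [wait]  node(4,3) S=193.1436 payoff=0.0000 vs cont=0.0000 → 0.0000 [wait]  node(4,4) S=280.9917 payoff=0.0000 vs cont=0.0000 → 0.0000 [wait]  ⇒ S*(4)=91.2545
t_3: node(3,0) S=75.6567 payoff=64.8733 vs cont=63.8538 → 64.8733 [stop]  node(3,1) S=110.0679 payoff=30.4621 vs cont=33.2797 → 33.2797 [wait]  node(3,2) S=160.1304 payoff=0.0000 vs cont=8.3489 → 8.3489 [wait]  node(3,3) S=232.9630 payoff=0.0000 vs cont=0.0000 → 0.0000 [wait]  ⇒ S*(3)=75.6567
t_2: node(2,0) S=91.2545 payoff=49.2755 vs cont=49.5782 → 49.5782 [wait]  node(2,1) S=132.7600 payoff=7.7700 vs cont=21.3401 → 21.3401 [wait]  node(2,2) S=193.1436 payoff=0.0000 vs cont=4.3708 → 4.3708 [wait]  ⇒ S*(2)=-
t_1: node(1,0) S=110.0679 payoff=30.4621 vs cont=35.9685 → 35.9685 [wait]  node(1,1) S=160.1304 payoff=0.0000 vs cont=13.2229 → 13.2229 [wait]  ⇒ S*(1)=-
t_0: node(0,0) S=132.7600 payoff=7.7700 vs cont=25.0347 → 25.0347 [wait]  ⇒ S*(0)=-

price = 25.0347
boundary = - - - 75.6567 91.2545
tree:
25.0347
35.9685 13.2229
49.5782 21.3401 4.3708
64.8733 33.2797 8.3489 0.0000
77.8050 49.2755 15.9475 0.0000 0.0000
88.5263 64.8733 30.4621 0.0000 0.0000 0.0000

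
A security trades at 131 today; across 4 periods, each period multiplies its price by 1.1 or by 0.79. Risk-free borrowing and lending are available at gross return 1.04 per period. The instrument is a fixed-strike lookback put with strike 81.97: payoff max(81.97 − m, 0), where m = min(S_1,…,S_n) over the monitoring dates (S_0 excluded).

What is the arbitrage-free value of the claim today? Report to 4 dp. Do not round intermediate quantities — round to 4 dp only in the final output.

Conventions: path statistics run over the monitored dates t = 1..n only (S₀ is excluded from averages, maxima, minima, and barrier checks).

price = 0.2922

Under the martingale measure an up-move has probability p* = 0.8065; value the claim as the probability-weighted average of per-path payoffs, discounted 4 periods at R = 1.04.
Enumerate all 2^4 = 16 price paths (U = up ×1.1, D = down ×0.79); each path with k up-moves has probability p*^k·(1−p*)^(4−k).
DDDD: m=51.0246, payoff=30.9454, prob=0.001403
UDDD: m=71.0469, payoff=10.9231, prob=0.005847
DUDD: m=71.0469, payoff=10.9231, prob=0.005847
UUDD: m=98.9261, payoff=0.0000, prob=0.024363
DDUD: m=71.0469, payoff=10.9231, prob=0.005847
UDUD: m=98.9261, payoff=0.0000, prob=0.024363
DUUD: m=98.9261, payoff=0.0000, prob=0.024363
UUUD: m=137.7452, payoff=0.0000, prob=0.101514
DDDU: m=64.5881, payoff=17.3819, prob=0.005847
UDDU: m=89.9328, payoff=0.0000, prob=0.024363
DUDU: m=89.9328, payoff=0.0000, prob=0.024363
UUDU: m=125.2229, payoff=0.0000, prob=0.101514
DDUU: m=81.7571, payoff=0.2129, prob=0.024363
UDUU: m=113.8390, payoff=0.0000, prob=0.101514
DUUU: m=103.4900, payoff=0.0000, prob=0.101514
UUUU: m=144.1000, payoff=0.0000, prob=0.422974
Price = Σ prob·payoff / R^4 = 0.341856 / 1.169859 = 0.2922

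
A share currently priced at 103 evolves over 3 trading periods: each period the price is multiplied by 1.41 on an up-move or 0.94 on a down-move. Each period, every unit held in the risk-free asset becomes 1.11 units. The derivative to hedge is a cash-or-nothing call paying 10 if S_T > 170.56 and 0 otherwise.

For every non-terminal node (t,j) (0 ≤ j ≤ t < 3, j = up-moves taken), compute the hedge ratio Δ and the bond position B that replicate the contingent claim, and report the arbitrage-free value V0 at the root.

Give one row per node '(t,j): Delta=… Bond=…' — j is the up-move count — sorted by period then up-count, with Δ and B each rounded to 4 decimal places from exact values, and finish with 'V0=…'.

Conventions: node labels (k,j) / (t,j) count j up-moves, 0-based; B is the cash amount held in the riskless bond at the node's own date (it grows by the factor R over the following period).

(0,0): Delta=0.0774 Bond=-5.7959
(1,0): Delta=0.0716 Bond=-5.8713
(1,1): Delta=0.0842 Bond=-7.4255
(2,0): Delta=0.0000 Bond=0.0000
(2,1): Delta=0.1559 Bond=-18.0180
(2,2): Delta=0.0000 Bond=9.0090
V0=2.1778

Risk-neutral probability p* = (R−d)/(u−d) = (1.11−0.94)/(1.41−0.94) = 0.3617.
Payoffs at expiry: V(3,0)=0.0000, V(3,1)=0.0000, V(3,2)=10.0000, V(3,3)=10.0000
  t=2,j=0: stock 91.0108 → up 128.3252 (V=0.0000), down 85.5502 (V=0.0000). Price 0.0000; hedge Δ=0.0000, bond B=0.0000.
  t=2,j=1: stock 136.5162 → up 192.4878 (V=10.0000), down 128.3252 (V=0.0000). Price 3.2586; hedge Δ=0.1559, bond B=-18.0180.
  t=2,j=2: stock 204.7743 → up 288.7318 (V=10.0000), down 192.4878 (V=10.0000). Price 9.0090; hedge Δ=0.0000, bond B=9.0090.
  t=1,j=0: stock 96.8200 → up 136.5162 (V=3.2586), down 91.0108 (V=0.0000). Price 1.0618; hedge Δ=0.0716, bond B=-5.8713.
  t=1,j=1: stock 145.2300 → up 204.7743 (V=9.0090), down 136.5162 (V=3.2586). Price 4.8095; hedge Δ=0.0842, bond B=-7.4255.
  t=0,j=0: stock 103.0000 → up 145.2300 (V=4.8095), down 96.8200 (V=1.0618). Price 2.1778; hedge Δ=0.0774, bond B=-5.7959.
Verification: the root portfolio costs Δ(0,0)·S0 + B(0,0) = 2.1778, matching V0.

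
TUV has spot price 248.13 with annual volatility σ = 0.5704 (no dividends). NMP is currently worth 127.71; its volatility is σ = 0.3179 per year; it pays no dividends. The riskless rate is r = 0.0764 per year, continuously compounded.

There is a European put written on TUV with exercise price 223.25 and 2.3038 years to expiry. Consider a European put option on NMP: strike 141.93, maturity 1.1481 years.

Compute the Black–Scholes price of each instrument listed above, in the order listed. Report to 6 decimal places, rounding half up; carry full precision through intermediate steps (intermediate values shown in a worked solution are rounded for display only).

price(TUV put K=223.25) = 46.006368
price(NMP put K=141.93) = 18.600898

[TUV put K=223.25]
σ√T = 0.5704·√2.3038 = 0.865769
d₁ = (ln(S/K) + (r+σ²/2)T) / (σ√T) = (ln(248.13/223.25) + (0.0764+0.5704²/2)·2.3038) / 0.865769 = (0.105661 + 0.550788) / 0.865769 = 0.758226
d₂ = d₁ − σ√T = 0.758226 − 0.865769 = -0.107542
e^{−rT} = 0.838609
N(−d₁) = 0.224158,  N(−d₂) = 0.542821
price = K·e^{−rT}·N(−d₂) − S·N(−d₁) = 101.626630 − 55.620262 = 46.006368
[NMP put K=141.93]
σ√T = 0.3179·√1.1481 = 0.340628
d₁ = (ln(S/K) + (r+σ²/2)T) / (σ√T) = (ln(127.71/141.93) + (0.0764+0.3179²/2)·1.1481) / 0.340628 = (-0.105572 + 0.145729) / 0.340628 = 0.117890
d₂ = d₁ − σ√T = 0.117890 − 0.340628 = -0.222738
e^{−rT} = 0.916022
N(−d₁) = 0.453077,  N(−d₂) = 0.588130
price = K·e^{−rT}·N(−d₂) − S·N(−d₁) = 76.463411 − 57.862513 = 18.600898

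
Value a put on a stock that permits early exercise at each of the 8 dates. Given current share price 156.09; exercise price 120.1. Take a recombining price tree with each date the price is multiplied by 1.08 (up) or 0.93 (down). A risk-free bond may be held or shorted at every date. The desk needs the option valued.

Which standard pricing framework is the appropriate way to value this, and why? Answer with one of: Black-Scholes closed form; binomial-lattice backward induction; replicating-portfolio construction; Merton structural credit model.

Key observation: the defining feature is the embedded early-exercise option across 8 discrete dates on the spot-156.09 tree; pricing the strike-120.1 put means working backward with an exercise test at every node.

framework: binomial-lattice backward induction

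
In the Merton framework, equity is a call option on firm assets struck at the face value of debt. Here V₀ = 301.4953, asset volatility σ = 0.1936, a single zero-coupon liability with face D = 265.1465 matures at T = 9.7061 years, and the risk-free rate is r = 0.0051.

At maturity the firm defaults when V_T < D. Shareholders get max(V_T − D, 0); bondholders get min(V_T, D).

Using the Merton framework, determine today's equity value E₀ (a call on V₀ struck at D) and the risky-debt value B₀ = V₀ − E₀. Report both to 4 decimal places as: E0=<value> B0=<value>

Work the structural quantities from V₀ = 301.4953 against face 265.1465:
d₁ = [ln(V₀/D) + (r + σ²/2)T] / (σ√T)
   = [ln(301.4953/265.1465) + (0.0051 + 0.5·0.1936²)·9.7061] / (0.1936·√9.7061)
   = [0.128472 + 0.231398] / 0.603153 = 0.596648
d₂ = d₁ − σ√T = 0.596648 − 0.603153 = -0.006506
N(d₁) = 0.724629,  N(d₂) = 0.497405,  e^(−rT) = 0.951704
E₀ = V₀·N(d₁) − D·e^(−rT)·N(d₂)
   = 301.4953·0.724629 − 265.1465·0.951704·0.497405 = 92.956553
B₀ = V₀ − E₀ = 301.4953 − 92.956553 = 208.538747

E0=92.9566 B0=208.5387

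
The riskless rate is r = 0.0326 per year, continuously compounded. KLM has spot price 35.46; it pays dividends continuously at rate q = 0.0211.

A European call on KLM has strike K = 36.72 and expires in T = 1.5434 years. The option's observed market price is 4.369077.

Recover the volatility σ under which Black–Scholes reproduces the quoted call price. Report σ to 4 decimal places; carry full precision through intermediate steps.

At σ = 0.2729 the Black–Scholes value reproduces the quote:
σ√T = 0.2729·√1.5434 = 0.339034
d₁ = (ln(S/K) + (r−q+σ²/2)T) / (σ√T) = (ln(35.46/36.72) + (0.0326−0.0211+0.2729²/2)·1.5434) / 0.339034 = (-0.034916 + 0.075221) / 0.339034 = 0.118881
d₂ = d₁ − σ√T = 0.118881 − 0.339034 = -0.220152
e^{−rT} = 0.950930
e^{−qT} = 0.967959
N(d₁) = 0.547315,  N(d₂) = 0.412876
V = S·e^{−qT}·N(d₁) − K·e^{−rT}·N(d₂) = 18.785951 − 14.416874 = 4.369077 (the quoted price), and the Black–Scholes price is strictly increasing in σ, so σ is unique

sigma = 0.2729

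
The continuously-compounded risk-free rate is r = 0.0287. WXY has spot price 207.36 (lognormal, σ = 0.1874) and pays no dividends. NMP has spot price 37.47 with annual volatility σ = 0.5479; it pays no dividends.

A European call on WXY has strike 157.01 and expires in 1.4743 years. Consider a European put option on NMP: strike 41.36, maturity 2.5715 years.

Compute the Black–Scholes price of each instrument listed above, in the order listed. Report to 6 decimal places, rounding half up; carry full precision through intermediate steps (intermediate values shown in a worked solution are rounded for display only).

[WXY call K=157.01]
σ√T = 0.1874·√1.4743 = 0.227542
d₁ = (ln(S/K) + (r+σ²/2)T) / (σ√T) = (ln(207.36/157.01) + (0.0287+0.1874²/2)·1.4743) / 0.227542 = (0.278147 + 0.068200) / 0.227542 = 1.522121
d₂ = d₁ − σ√T = 1.522121 − 0.227542 = 1.294578
e^{−rT} = 0.958570
N(d₁) = 0.936011,  N(d₂) = 0.902267
price = S·N(d₁) − K·e^{−rT}·N(d₂) = 194.091151 − 135.795815 = 58.295336
[NMP put K=41.36]
σ√T = 0.5479·√2.5715 = 0.878607
d₁ = (ln(S/K) + (r+σ²/2)T) / (σ√T) = (ln(37.47/41.36) + (0.0287+0.5479²/2)·2.5715) / 0.878607 = (-0.098774 + 0.459777) / 0.878607 = 0.410882
d₂ = d₁ − σ√T = 0.410882 − 0.878607 = -0.467725
e^{−rT} = 0.928856
N(−d₁) = 0.340580,  N(−d₂) = 0.680009
price = K·e^{−rT}·N(−d₂) − S·N(−d₁) = 26.124239 − 12.761520 = 13.362719

price(WXY call K=157.01) = 58.295336
price(NMP put K=41.36) = 13.362719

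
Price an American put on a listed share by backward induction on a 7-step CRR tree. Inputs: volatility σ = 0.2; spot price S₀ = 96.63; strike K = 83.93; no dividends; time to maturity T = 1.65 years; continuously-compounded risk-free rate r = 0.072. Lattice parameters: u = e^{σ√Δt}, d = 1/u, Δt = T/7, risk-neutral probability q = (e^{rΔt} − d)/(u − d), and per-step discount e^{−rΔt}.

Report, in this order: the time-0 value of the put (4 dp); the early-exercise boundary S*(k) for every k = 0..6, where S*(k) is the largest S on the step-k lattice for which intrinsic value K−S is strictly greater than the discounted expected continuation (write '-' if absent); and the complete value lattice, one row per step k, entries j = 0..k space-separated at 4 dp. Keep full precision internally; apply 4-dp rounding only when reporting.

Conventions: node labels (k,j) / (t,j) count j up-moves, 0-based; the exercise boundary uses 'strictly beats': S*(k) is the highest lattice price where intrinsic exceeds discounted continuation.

price = 2.0546
boundary = - - - 72.2106 65.5286 72.2106 65.5286
tree:
2.0546
3.7903 0.7738
6.7898 1.5843 0.1701
11.7194 3.1811 0.3966 0.0000
18.4014 6.2216 0.9247 0.0000 0.0000
24.4652 11.7194 2.1560 0.0000 0.0000 0.0000
29.9678 18.4014 5.0266 0.0000 0.0000 0.0000 0.0000
34.9612 24.4652 11.7194 0.0000 0.0000 0.0000 0.0000 0.0000

Δt=0.23571  u=1.10197  d=0.90746  q=0.56374  discount=0.98317
step 7 (expiry): payoffs max(K−S,0) = 34.9612 24.4652 11.7194 0.0000 0.0000 0.0000 0.0000 0.0000
step 6: (k=6,j=0): S=53.9622, K−S=29.9678, hold=28.5554 ⇒ V=29.9678 exercise | (k=6,j=1): S=65.5286, K−S=18.4014, hold=16.9891 ⇒ V=18.4014 exercise | (k=6,j=2): S=79.5740, K−S=4.3560, hold=5.0266 ⇒ V=5.0266 continue | (k=6,j=3): S=96.6300, K−S=0.0000, hold=0.0000 ⇒ V=0.0000 continue | (k=6,j=4): S=117.3418, K−S=0.0000, hold=0.0000 ⇒ V=0.0000 continue | (k=6,j=5): S=142.4930, K−S=0.0000, hold=0.0000 ⇒ V=0.0000 continue | (k=6,j=6): S=173.0351, K−S=0.0000, hold=0.0000 ⇒ V=0.0000 continue  boundary S*=65.5286
step 5: (k=5,j=0): S=59.4648, K−S=24.4652, hold=23.0528 ⇒ V=24.4652 exercise | (k=5,j=1): S=72.2106, K−S=11.7194, hold=10.6787 ⇒ V=11.7194 exercise | (k=5,j=2): S=87.6883, K−S=0.0000, hold=2.1560 ⇒ V=2.1560 continue | (k=5,j=3): S=106.4835, K−S=0.0000, hold=0.0000 ⇒ V=0.0000 continue | (k=5,j=4): S=129.3073, K−S=0.0000, hold=0.0000 ⇒ V=0.0000 continue | (k=5,j=5): S=157.0232, K−S=0.0000, hold=0.0000 ⇒ V=0.0000 continue  boundary S*=72.2106
step 4: (k=4,j=0): S=65.5286, K−S=18.4014, hold=16.9891 ⇒ V=18.4014 exercise | (k=4,j=1): S=79.5740, K−S=4.3560, hold=6.2216 ⇒ V=6.2216 continue | (k=4,j=2): S=96.6300, K−S=0.0000, hold=0.9247 ⇒ V=0.9247 continue | (k=4,j=3): S=117.3418, K−S=0.0000, hold=0.0000 ⇒ V=0.0000 continue | (k=4,j=4): S=142.4930, K−S=0.0000, hold=0.0000 ⇒ V=0.0000 continue  boundary S*=65.5286
step 3: (k=3,j=0): S=72.2106, K−S=11.7194, hold=11.3411 ⇒ V=11.7194 exercise | (k=3,j=1): S=87.6883, K−S=0.0000, hold=3.1811 ⇒ V=3.1811 continue | (k=3,j=2): S=106.4835, K−S=0.0000, hold=0.3966 ⇒ V=0.3966 continue | (k=3,j=3): S=129.3073, K−S=0.0000, hold=0.0000 ⇒ V=0.0000 continue  boundary S*=72.2106
step 2: (k=2,j=0): S=79.5740, K−S=4.3560, hold=6.7898 ⇒ V=6.7898 continue | (k=2,j=1): S=96.6300, K−S=0.0000, hold=1.5843 ⇒ V=1.5843 continue | (k=2,j=2): S=117.3418, K−S=0.0000, hold=0.1701 ⇒ V=0.1701 continue  boundary S*=-
step 1: (k=1,j=0): S=87.6883, K−S=0.0000, hold=3.7903 ⇒ V=3.7903 continue | (k=1,j=1): S=106.4835, K−S=0.0000, hold=0.7738 ⇒ V=0.7738 continue  boundary S*=-
step 0: (k=0,j=0): S=96.6300, K−S=0.0000, hold=2.0546 ⇒ V=2.0546 continue  boundary S*=-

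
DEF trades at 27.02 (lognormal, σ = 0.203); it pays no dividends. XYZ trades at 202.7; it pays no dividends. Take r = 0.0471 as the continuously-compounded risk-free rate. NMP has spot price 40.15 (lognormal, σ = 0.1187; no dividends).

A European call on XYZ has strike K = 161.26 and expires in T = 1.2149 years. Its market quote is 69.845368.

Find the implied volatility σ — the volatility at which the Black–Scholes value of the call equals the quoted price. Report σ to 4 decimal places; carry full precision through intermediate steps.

At σ = 0.5184 the Black–Scholes value reproduces the quote:
σ√T = 0.5184·√1.2149 = 0.571393
d₁ = (ln(S/K) + (r+σ²/2)T) / (σ√T) = (ln(202.7/161.26) + (0.0471+0.5184²/2)·1.2149) / 0.571393 = (0.228709 + 0.220467) / 0.571393 = 0.786107
d₂ = d₁ − σ√T = 0.786107 − 0.571393 = 0.214713
e^{−rT} = 0.944385
N(d₁) = 0.784097,  N(d₂) = 0.585004
V = S·N(d₁) − K·e^{−rT}·N(d₂) = 158.936554 − 89.091186 = 69.845368 (the quoted price), and the Black–Scholes price is strictly increasing in σ, so σ is unique

sigma = 0.5184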